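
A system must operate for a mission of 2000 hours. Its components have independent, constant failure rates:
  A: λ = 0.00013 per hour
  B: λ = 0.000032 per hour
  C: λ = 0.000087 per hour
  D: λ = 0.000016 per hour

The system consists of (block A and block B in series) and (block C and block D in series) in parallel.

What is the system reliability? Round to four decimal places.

0.9485

R(A) = exp(−0.00013 × 2000) = 0.771052
R(B) = exp(−0.000032 × 2000) = 0.938005
R(C) = exp(−0.000087 × 2000) = 0.840297
R(D) = exp(−0.000016 × 2000) = 0.968507
Series (A and B): 0.771052 × 0.938005 = 0.723251
Series (C and D): 0.840297 × 0.968507 = 0.813834
Parallel ([0.723251] and [0.813834]): 1 − (1 − 0.723251)(1 − 0.813834) = 0.9485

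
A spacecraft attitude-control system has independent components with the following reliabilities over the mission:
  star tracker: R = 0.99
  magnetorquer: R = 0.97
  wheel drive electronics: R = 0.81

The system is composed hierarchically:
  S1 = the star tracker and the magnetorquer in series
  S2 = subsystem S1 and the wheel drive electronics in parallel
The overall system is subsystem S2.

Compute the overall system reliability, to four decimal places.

Series (star tracker and magnetorquer): 0.990000 × 0.970000 = 0.960300
Parallel ([0.960300] and wheel drive electronics): 1 − (1 − 0.960300)(1 − 0.810000) = 0.9925

0.9925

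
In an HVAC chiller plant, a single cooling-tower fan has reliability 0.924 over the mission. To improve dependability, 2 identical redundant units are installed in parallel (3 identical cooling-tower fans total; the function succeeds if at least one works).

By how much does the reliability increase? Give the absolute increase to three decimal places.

R_before = 0.924
R_after = 1 − (1 − 0.924)^3 = 1.000
ΔR = 1.000 − 0.924 = 0.076

0.076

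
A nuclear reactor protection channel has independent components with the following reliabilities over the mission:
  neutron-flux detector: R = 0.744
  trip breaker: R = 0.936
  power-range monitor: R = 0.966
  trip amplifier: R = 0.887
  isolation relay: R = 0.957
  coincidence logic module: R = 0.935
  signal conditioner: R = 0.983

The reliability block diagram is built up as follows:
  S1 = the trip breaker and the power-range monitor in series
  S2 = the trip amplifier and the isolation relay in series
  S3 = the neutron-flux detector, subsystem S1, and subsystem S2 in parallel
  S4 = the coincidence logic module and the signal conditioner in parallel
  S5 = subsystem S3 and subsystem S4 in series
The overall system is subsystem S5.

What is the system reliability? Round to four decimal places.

0.9952

Series (trip breaker and power-range monitor): 0.936000 × 0.966000 = 0.904176
Series (trip amplifier and isolation relay): 0.887000 × 0.957000 = 0.848859
Parallel (neutron-flux detector, [0.904176], and [0.848859]): 1 − (1 − 0.744000)(1 − 0.904176)(1 − 0.848859) = 0.996292
Parallel (coincidence logic module and signal conditioner): 1 − (1 − 0.935000)(1 − 0.983000) = 0.998895
Series ([0.996292] and [0.998895]): 0.996292 × 0.998895 = 0.9952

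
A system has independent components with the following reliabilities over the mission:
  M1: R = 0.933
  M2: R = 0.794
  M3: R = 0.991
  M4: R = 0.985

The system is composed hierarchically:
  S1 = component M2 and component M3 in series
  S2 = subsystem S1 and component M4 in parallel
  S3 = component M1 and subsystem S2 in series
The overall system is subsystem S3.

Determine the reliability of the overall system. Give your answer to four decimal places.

0.9300

Series (M2 and M3): 0.794000 × 0.991000 = 0.786854
Parallel ([0.786854] and M4): 1 − (1 − 0.786854)(1 − 0.985000) = 0.996803
Series (M1 and [0.996803]): 0.933000 × 0.996803 = 0.9300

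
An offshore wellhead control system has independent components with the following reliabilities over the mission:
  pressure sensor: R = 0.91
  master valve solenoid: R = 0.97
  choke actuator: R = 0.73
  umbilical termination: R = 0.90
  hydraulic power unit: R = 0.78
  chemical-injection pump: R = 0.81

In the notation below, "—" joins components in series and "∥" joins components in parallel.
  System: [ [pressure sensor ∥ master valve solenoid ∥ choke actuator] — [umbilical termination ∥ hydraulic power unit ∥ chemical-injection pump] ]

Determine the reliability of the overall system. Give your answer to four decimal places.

0.9951

Parallel (pressure sensor, master valve solenoid, and choke actuator): 1 − (1 − 0.910000)(1 − 0.970000)(1 − 0.730000) = 0.999271
Parallel (umbilical termination, hydraulic power unit, and chemical-injection pump): 1 − (1 − 0.900000)(1 − 0.780000)(1 − 0.810000) = 0.995820
Series ([0.999271] and [0.995820]): 0.999271 × 0.995820 = 0.9951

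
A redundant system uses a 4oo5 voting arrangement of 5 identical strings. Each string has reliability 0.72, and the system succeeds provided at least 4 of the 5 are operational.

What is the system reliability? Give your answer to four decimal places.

R = Σ_{i=4}^{5} C(5,i) p^i (1−p)^{5−i} with p = 0.72
C(5,4)·0.72^4·0.28^1 = 0.376234
C(5,5)·0.72^5·0.28^0 = 0.193492
Sum = 0.5697

0.5697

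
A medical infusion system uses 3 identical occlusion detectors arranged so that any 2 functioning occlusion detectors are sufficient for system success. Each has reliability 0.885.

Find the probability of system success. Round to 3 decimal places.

R = Σ_{i=2}^{3} C(3,i) p^i (1−p)^{3−i} with p = 0.885
C(3,2)·0.885^2·0.115^1 = 0.27021
C(3,3)·0.885^3·0.115^0 = 0.69315
Sum = 0.963

0.963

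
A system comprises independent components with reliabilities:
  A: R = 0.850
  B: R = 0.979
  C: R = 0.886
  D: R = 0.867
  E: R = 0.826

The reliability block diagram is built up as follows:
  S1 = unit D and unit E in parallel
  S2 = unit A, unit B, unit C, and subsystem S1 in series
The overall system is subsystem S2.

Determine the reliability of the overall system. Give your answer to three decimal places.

0.720

Parallel (D and E): 1 − (1 − 0.86700)(1 − 0.82600) = 0.97686
Series (A, B, C, and [0.97686]): 0.85000 × 0.97900 × 0.88600 × 0.97686 = 0.720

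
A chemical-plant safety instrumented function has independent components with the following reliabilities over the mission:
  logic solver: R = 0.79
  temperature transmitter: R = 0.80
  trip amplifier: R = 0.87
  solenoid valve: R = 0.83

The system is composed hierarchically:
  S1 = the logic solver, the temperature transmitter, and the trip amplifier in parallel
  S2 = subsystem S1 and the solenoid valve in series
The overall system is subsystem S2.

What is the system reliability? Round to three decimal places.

Parallel (logic solver, temperature transmitter, and trip amplifier): 1 − (1 − 0.79000)(1 − 0.80000)(1 − 0.87000) = 0.99454
Series ([0.99454] and solenoid valve): 0.99454 × 0.83000 = 0.825

0.825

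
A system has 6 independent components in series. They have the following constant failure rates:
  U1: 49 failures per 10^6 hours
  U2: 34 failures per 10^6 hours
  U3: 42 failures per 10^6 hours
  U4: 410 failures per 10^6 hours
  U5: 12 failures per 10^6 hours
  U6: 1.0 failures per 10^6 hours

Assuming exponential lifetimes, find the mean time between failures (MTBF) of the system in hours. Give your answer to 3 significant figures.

Series of exponential components: λ_sys = Σ λ_i
λ_sys = 0.000049 + 0.000034 + 0.000042 + 0.00041 + 0.000012 + 0.0000010 = 5.4800e-04 /h
MTBF = 1 / λ_sys = 1820 h

1820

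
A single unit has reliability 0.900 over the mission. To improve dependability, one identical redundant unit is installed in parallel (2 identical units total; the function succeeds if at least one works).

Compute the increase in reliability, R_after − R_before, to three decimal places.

R_before = 0.900
R_after = 1 − (1 − 0.900)^2 = 0.990
ΔR = 0.990 − 0.900 = 0.090

0.090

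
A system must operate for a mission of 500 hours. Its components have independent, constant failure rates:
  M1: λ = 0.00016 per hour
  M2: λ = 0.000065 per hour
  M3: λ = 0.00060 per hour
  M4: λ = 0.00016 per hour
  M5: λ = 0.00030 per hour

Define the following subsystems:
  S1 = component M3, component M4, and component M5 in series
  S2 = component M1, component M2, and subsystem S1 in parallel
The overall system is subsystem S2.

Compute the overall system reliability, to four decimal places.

R(M1) = exp(−0.00016 × 500) = 0.923116
R(M2) = exp(−0.000065 × 500) = 0.968022
R(M3) = exp(−0.00060 × 500) = 0.740818
R(M4) = exp(−0.00016 × 500) = 0.923116
R(M5) = exp(−0.00030 × 500) = 0.860708
Series (M3, M4, and M5): 0.740818 × 0.923116 × 0.860708 = 0.588605
Parallel (M1, M2, and [0.588605]): 1 − (1 − 0.923116)(1 − 0.968022)(1 − 0.588605) = 0.9990

0.9990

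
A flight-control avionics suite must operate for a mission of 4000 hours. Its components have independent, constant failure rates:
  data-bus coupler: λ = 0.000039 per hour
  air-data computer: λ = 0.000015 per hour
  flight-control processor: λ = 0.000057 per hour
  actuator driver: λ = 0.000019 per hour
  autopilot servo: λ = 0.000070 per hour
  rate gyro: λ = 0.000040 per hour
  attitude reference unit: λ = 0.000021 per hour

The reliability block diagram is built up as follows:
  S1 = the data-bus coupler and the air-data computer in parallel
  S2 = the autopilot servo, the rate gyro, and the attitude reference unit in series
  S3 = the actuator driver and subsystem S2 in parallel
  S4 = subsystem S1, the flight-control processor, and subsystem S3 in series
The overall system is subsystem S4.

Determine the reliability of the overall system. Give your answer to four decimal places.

R(data-bus coupler) = exp(−0.000039 × 4000) = 0.855559
R(air-data computer) = exp(−0.000015 × 4000) = 0.941765
R(flight-control processor) = exp(−0.000057 × 4000) = 0.796124
R(actuator driver) = exp(−0.000019 × 4000) = 0.926816
R(autopilot servo) = exp(−0.000070 × 4000) = 0.755784
R(rate gyro) = exp(−0.000040 × 4000) = 0.852144
R(attitude reference unit) = exp(−0.000021 × 4000) = 0.919431
Parallel (data-bus coupler and air-data computer): 1 − (1 − 0.855559)(1 − 0.941765) = 0.991588
Series (autopilot servo, rate gyro, and attitude reference unit): 0.755784 × 0.852144 × 0.919431 = 0.592147
Parallel (actuator driver and [0.592147]): 1 − (1 − 0.926816)(1 − 0.592147) = 0.970152
Series ([0.991588], flight-control processor, and [0.970152]): 0.991588 × 0.796124 × 0.970152 = 0.7659

0.7659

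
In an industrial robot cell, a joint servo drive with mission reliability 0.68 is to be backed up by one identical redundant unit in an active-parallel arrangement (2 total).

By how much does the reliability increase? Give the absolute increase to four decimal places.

R_before = 0.68
R_after = 1 − (1 − 0.68)^2 = 0.8976
ΔR = 0.8976 − 0.68 = 0.2176

0.2176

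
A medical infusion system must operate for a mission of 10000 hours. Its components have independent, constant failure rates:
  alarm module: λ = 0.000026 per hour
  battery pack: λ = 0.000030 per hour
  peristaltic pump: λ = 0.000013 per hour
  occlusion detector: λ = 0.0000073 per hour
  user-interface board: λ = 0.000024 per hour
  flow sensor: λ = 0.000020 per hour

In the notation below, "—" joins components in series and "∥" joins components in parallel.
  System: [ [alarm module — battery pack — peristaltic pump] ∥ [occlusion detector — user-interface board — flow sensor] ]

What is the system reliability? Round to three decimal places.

0.800

R(alarm module) = exp(−0.000026 × 10000) = 0.77105
R(battery pack) = exp(−0.000030 × 10000) = 0.74082
R(peristaltic pump) = exp(−0.000013 × 10000) = 0.87810
R(occlusion detector) = exp(−0.0000073 × 10000) = 0.92960
R(user-interface board) = exp(−0.000024 × 10000) = 0.78663
R(flow sensor) = exp(−0.000020 × 10000) = 0.81873
Series (alarm module, battery pack, and peristaltic pump): 0.77105 × 0.74082 × 0.87810 = 0.50158
Series (occlusion detector, user-interface board, and flow sensor): 0.92960 × 0.78663 × 0.81873 = 0.59870
Parallel ([0.50158] and [0.59870]): 1 − (1 − 0.50158)(1 − 0.59870) = 0.800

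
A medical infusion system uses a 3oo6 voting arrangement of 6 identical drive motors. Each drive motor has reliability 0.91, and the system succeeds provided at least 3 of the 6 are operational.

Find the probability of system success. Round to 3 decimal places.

0.999

R = Σ_{i=3}^{6} C(6,i) p^i (1−p)^{6−i} with p = 0.91
C(6,3)·0.91^3·0.09^3 = 0.01099
C(6,4)·0.91^4·0.09^2 = 0.08332
C(6,5)·0.91^5·0.09^1 = 0.33698
C(6,6)·0.91^6·0.09^0 = 0.56787
Sum = 0.999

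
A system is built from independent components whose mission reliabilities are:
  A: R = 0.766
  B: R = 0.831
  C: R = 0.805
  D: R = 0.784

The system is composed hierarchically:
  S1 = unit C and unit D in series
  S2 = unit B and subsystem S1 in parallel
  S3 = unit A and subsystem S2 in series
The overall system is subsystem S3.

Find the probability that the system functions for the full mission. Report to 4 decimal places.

Series (C and D): 0.805000 × 0.784000 = 0.631120
Parallel (B and [0.631120]): 1 − (1 − 0.831000)(1 − 0.631120) = 0.937659
Series (A and [0.937659]): 0.766000 × 0.937659 = 0.7182

0.7182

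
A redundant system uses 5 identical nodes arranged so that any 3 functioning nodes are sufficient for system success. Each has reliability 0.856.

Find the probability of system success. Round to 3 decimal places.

R = Σ_{i=3}^{5} C(5,i) p^i (1−p)^{5−i} with p = 0.856
C(5,3)·0.856^3·0.144^2 = 0.13006
C(5,4)·0.856^4·0.144^1 = 0.38657
C(5,5)·0.856^5·0.144^0 = 0.45959
Sum = 0.976

0.976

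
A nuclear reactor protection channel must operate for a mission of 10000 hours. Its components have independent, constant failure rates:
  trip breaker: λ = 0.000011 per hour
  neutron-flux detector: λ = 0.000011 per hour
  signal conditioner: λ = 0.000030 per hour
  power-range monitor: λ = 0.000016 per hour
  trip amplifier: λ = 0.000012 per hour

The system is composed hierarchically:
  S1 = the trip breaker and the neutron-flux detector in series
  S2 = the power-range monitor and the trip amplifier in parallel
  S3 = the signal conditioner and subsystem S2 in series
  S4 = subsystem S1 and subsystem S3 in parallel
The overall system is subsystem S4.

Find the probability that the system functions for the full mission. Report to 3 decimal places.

0.946

R(trip breaker) = exp(−0.000011 × 10000) = 0.89583
R(neutron-flux detector) = exp(−0.000011 × 10000) = 0.89583
R(signal conditioner) = exp(−0.000030 × 10000) = 0.74082
R(power-range monitor) = exp(−0.000016 × 10000) = 0.85214
R(trip amplifier) = exp(−0.000012 × 10000) = 0.88692
Series (trip breaker and neutron-flux detector): 0.89583 × 0.89583 = 0.80251
Parallel (power-range monitor and trip amplifier): 1 − (1 − 0.85214)(1 − 0.88692) = 0.98328
Series (signal conditioner and [0.98328]): 0.74082 × 0.98328 = 0.72843
Parallel ([0.80251] and [0.72843]): 1 − (1 − 0.80251)(1 − 0.72843) = 0.946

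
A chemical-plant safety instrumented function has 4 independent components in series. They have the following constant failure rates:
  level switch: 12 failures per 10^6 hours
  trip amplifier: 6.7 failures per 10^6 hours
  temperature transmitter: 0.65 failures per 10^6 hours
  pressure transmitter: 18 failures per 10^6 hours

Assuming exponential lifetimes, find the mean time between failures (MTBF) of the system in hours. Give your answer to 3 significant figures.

Series of exponential components: λ_sys = Σ λ_i
λ_sys = 0.000012 + 0.0000067 + 0.00000065 + 0.000018 = 3.7350e-05 /h
MTBF = 1 / λ_sys = 26800 h

26800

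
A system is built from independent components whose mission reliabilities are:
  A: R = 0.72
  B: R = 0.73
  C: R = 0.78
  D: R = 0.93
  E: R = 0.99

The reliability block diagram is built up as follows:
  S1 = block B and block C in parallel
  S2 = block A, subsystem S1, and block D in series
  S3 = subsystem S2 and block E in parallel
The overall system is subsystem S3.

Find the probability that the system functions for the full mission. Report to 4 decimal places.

0.9963

Parallel (B and C): 1 − (1 − 0.730000)(1 − 0.780000) = 0.940600
Series (A, [0.940600], and D): 0.720000 × 0.940600 × 0.930000 = 0.629826
Parallel ([0.629826] and E): 1 − (1 − 0.629826)(1 − 0.990000) = 0.9963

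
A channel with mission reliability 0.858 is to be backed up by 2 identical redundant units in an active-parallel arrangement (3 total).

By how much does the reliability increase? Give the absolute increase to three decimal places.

0.139

R_before = 0.858
R_after = 1 − (1 − 0.858)^3 = 0.997
ΔR = 0.997 − 0.858 = 0.139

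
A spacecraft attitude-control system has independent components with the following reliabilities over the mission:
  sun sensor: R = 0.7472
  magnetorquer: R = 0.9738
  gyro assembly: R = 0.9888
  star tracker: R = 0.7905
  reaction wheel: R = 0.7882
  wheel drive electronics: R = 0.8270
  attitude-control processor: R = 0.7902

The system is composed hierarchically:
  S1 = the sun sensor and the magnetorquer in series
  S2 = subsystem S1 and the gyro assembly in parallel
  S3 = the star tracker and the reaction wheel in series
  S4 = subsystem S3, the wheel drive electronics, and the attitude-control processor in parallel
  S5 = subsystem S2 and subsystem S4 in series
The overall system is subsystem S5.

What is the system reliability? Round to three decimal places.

Series (sun sensor and magnetorquer): 0.74720 × 0.97380 = 0.72762
Parallel ([0.72762] and gyro assembly): 1 − (1 − 0.72762)(1 − 0.98880) = 0.99695
Series (star tracker and reaction wheel): 0.79050 × 0.78820 = 0.62307
Parallel ([0.62307], wheel drive electronics, and attitude-control processor): 1 − (1 − 0.62307)(1 − 0.82700)(1 − 0.79020) = 0.98632
Series ([0.99695] and [0.98632]): 0.99695 × 0.98632 = 0.983

0.983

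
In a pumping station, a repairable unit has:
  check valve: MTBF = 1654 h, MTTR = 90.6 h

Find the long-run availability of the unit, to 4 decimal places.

0.9481

A(check valve) = MTBF/(MTBF+MTTR) = 1654/(1654+90.6) = 0.9481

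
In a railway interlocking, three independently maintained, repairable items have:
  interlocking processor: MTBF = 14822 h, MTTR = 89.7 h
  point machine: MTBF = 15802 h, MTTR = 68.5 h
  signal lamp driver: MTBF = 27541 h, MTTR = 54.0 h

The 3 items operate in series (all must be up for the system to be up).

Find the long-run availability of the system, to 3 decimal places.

A(interlocking processor) = MTBF/(MTBF+MTTR) = 14822/(14822+89.7) = 0.993985
A(point machine) = MTBF/(MTBF+MTTR) = 15802/(15802+68.5) = 0.995684
A(signal lamp driver) = MTBF/(MTBF+MTTR) = 27541/(27541+54.0) = 0.998043
Series availability: 0.993985 × 0.995684 × 0.998043 = 0.988

0.988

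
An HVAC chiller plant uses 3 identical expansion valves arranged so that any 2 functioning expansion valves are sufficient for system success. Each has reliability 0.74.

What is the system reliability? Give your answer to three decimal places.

R = Σ_{i=2}^{3} C(3,i) p^i (1−p)^{3−i} with p = 0.74
C(3,2)·0.74^2·0.26^1 = 0.42713
C(3,3)·0.74^3·0.26^0 = 0.40522
Sum = 0.832

0.832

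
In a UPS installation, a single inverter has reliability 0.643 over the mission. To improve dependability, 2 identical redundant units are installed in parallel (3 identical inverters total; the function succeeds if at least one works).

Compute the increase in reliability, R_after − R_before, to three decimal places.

R_before = 0.643
R_after = 1 − (1 − 0.643)^3 = 0.955
ΔR = 0.955 − 0.643 = 0.312

0.312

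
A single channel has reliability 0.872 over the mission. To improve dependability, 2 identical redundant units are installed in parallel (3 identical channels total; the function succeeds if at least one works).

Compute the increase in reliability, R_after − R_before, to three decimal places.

0.126

R_before = 0.872
R_after = 1 − (1 − 0.872)^3 = 0.998
ΔR = 0.998 − 0.872 = 0.126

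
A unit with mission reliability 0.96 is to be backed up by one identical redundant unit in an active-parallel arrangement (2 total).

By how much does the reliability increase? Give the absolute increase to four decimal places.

R_before = 0.96
R_after = 1 − (1 − 0.96)^2 = 0.9984
ΔR = 0.9984 − 0.96 = 0.0384

0.0384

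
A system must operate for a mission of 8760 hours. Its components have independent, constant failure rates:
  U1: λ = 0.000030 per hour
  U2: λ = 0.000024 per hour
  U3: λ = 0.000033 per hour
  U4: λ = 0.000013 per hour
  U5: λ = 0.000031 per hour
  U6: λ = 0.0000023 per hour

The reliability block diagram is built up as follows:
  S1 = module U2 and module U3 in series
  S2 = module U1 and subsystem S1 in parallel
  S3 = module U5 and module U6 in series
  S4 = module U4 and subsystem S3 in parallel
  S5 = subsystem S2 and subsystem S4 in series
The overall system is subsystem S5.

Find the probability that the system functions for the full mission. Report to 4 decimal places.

R(U1) = exp(−0.000030 × 8760) = 0.768896
R(U2) = exp(−0.000024 × 8760) = 0.810390
R(U3) = exp(−0.000033 × 8760) = 0.748952
R(U4) = exp(−0.000013 × 8760) = 0.892365
R(U5) = exp(−0.000031 × 8760) = 0.762190
R(U6) = exp(−0.0000023 × 8760) = 0.980054
Series (U2 and U3): 0.810390 × 0.748952 = 0.606943
Parallel (U1 and [0.606943]): 1 − (1 − 0.768896)(1 − 0.606943) = 0.909163
Series (U5 and U6): 0.762190 × 0.980054 = 0.746987
Parallel (U4 and [0.746987]): 1 − (1 − 0.892365)(1 − 0.746987) = 0.972767
Series ([0.909163] and [0.972767]): 0.909163 × 0.972767 = 0.8844

0.8844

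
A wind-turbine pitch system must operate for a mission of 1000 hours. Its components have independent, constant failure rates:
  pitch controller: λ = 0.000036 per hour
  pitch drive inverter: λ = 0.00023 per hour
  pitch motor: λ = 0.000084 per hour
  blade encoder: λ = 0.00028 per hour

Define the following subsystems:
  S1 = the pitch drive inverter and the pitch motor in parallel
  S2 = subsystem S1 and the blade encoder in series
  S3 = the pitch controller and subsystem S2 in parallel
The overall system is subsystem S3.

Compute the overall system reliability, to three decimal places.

0.991

R(pitch controller) = exp(−0.000036 × 1000) = 0.96464
R(pitch drive inverter) = exp(−0.00023 × 1000) = 0.79453
R(pitch motor) = exp(−0.000084 × 1000) = 0.91943
R(blade encoder) = exp(−0.00028 × 1000) = 0.75578
Parallel (pitch drive inverter and pitch motor): 1 − (1 − 0.79453)(1 − 0.91943) = 0.98345
Series ([0.98345] and blade encoder): 0.98345 × 0.75578 = 0.74327
Parallel (pitch controller and [0.74327]): 1 − (1 − 0.96464)(1 − 0.74327) = 0.991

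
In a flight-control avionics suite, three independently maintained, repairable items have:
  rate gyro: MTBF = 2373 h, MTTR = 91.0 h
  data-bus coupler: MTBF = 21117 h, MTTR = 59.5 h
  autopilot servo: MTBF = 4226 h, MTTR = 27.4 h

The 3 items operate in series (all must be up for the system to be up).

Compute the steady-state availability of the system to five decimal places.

A(rate gyro) = MTBF/(MTBF+MTTR) = 2373/(2373+91.0) = 0.963068
A(data-bus coupler) = MTBF/(MTBF+MTTR) = 21117/(21117+59.5) = 0.997190
A(autopilot servo) = MTBF/(MTBF+MTTR) = 4226/(4226+27.4) = 0.993558
Series availability: 0.963068 × 0.997190 × 0.993558 = 0.95418

0.95418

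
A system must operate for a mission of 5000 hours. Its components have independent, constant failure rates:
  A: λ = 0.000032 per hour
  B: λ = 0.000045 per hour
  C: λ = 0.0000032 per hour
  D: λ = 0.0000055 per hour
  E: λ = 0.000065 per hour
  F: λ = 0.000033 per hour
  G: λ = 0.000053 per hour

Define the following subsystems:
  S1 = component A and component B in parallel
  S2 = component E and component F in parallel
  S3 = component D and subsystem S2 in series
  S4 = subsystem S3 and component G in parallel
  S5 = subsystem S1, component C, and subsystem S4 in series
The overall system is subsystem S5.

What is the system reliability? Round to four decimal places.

R(A) = exp(−0.000032 × 5000) = 0.852144
R(B) = exp(−0.000045 × 5000) = 0.798516
R(C) = exp(−0.0000032 × 5000) = 0.984127
R(D) = exp(−0.0000055 × 5000) = 0.972875
R(E) = exp(−0.000065 × 5000) = 0.722527
R(F) = exp(−0.000033 × 5000) = 0.847894
R(G) = exp(−0.000053 × 5000) = 0.767206
Parallel (A and B): 1 − (1 − 0.852144)(1 − 0.798516) = 0.970209
Parallel (E and F): 1 − (1 − 0.722527)(1 − 0.847894) = 0.957795
Series (D and [0.957795]): 0.972875 × 0.957795 = 0.931815
Parallel ([0.931815] and G): 1 − (1 − 0.931815)(1 − 0.767206) = 0.984127
Series ([0.970209], C, and [0.984127]): 0.970209 × 0.984127 × 0.984127 = 0.9397

0.9397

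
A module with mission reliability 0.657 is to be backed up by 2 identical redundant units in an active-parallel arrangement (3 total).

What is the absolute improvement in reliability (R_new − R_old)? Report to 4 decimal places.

0.3026

R_before = 0.657
R_after = 1 − (1 − 0.657)^3 = 0.9596
ΔR = 0.9596 − 0.657 = 0.3026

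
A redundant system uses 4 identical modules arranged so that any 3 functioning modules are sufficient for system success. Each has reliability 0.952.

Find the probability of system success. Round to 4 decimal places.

0.9870

R = Σ_{i=3}^{4} C(4,i) p^i (1−p)^{4−i} with p = 0.952
C(4,3)·0.952^3·0.048^1 = 0.165658
C(4,4)·0.952^4·0.048^0 = 0.821387
Sum = 0.9870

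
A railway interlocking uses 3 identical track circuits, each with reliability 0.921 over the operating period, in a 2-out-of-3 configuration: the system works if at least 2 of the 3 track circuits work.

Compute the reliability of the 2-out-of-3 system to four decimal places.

0.9823

R = Σ_{i=2}^{3} C(3,i) p^i (1−p)^{3−i} with p = 0.921
C(3,2)·0.921^2·0.079^1 = 0.201033
C(3,3)·0.921^3·0.079^0 = 0.781230
Sum = 0.9823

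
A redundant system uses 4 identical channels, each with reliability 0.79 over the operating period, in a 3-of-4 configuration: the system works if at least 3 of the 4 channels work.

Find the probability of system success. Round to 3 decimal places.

R = Σ_{i=3}^{4} C(4,i) p^i (1−p)^{4−i} with p = 0.79
C(4,3)·0.79^3·0.21^1 = 0.41415
C(4,4)·0.79^4·0.21^0 = 0.38950
Sum = 0.804

0.804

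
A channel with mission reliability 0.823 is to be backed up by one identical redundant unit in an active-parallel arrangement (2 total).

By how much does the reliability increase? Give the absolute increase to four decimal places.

R_before = 0.823
R_after = 1 − (1 − 0.823)^2 = 0.9687
ΔR = 0.9687 − 0.823 = 0.1457

0.1457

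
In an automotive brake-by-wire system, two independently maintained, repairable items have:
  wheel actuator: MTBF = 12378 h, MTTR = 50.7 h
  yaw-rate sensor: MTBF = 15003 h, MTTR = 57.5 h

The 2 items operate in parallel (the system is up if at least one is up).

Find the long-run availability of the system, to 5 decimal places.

0.99998

A(wheel actuator) = MTBF/(MTBF+MTTR) = 12378/(12378+50.7) = 0.995921
A(yaw-rate sensor) = MTBF/(MTBF+MTTR) = 15003/(15003+57.5) = 0.996182
Parallel availability: 1 − (1 − 0.995921)(1 − 0.996182) = 0.99998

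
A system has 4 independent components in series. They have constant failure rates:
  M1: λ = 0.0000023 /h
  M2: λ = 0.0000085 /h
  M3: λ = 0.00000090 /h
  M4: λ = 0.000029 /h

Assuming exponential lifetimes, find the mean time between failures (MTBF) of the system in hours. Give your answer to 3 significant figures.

Series of exponential components: λ_sys = Σ λ_i
λ_sys = 0.0000023 + 0.0000085 + 0.00000090 + 0.000029 = 4.0700e-05 /h
MTBF = 1 / λ_sys = 24600 h

24600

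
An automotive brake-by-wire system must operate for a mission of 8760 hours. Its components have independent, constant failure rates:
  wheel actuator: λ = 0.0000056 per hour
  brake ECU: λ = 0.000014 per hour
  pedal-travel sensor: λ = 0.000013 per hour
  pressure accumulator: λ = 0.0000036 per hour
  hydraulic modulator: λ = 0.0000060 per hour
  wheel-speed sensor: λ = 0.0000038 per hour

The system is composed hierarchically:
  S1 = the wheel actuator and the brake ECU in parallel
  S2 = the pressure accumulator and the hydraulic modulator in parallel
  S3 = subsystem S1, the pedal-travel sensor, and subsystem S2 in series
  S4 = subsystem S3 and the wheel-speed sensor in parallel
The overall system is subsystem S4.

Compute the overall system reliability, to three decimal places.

R(wheel actuator) = exp(−0.0000056 × 8760) = 0.95213
R(brake ECU) = exp(−0.000014 × 8760) = 0.88458
R(pedal-travel sensor) = exp(−0.000013 × 8760) = 0.89237
R(pressure accumulator) = exp(−0.0000036 × 8760) = 0.96896
R(hydraulic modulator) = exp(−0.0000060 × 8760) = 0.94880
R(wheel-speed sensor) = exp(−0.0000038 × 8760) = 0.96726
Parallel (wheel actuator and brake ECU): 1 − (1 − 0.95213)(1 − 0.88458) = 0.99447
Parallel (pressure accumulator and hydraulic modulator): 1 − (1 − 0.96896)(1 − 0.94880) = 0.99841
Series ([0.99447], pedal-travel sensor, and [0.99841]): 0.99447 × 0.89237 × 0.99841 = 0.88602
Parallel ([0.88602] and wheel-speed sensor): 1 − (1 − 0.88602)(1 − 0.96726) = 0.996

0.996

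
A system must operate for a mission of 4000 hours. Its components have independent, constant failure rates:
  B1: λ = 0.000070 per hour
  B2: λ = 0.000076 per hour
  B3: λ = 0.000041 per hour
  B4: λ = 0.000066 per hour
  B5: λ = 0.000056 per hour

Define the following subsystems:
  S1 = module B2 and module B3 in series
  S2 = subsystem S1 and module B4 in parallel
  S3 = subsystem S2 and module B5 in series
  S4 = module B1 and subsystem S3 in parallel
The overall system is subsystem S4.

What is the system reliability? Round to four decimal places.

0.9341

R(B1) = exp(−0.000070 × 4000) = 0.755784
R(B2) = exp(−0.000076 × 4000) = 0.737861
R(B3) = exp(−0.000041 × 4000) = 0.848742
R(B4) = exp(−0.000066 × 4000) = 0.767974
R(B5) = exp(−0.000056 × 4000) = 0.799315
Series (B2 and B3): 0.737861 × 0.848742 = 0.626254
Parallel ([0.626254] and B4): 1 − (1 − 0.626254)(1 − 0.767974) = 0.913281
Series ([0.913281] and B5): 0.913281 × 0.799315 = 0.729999
Parallel (B1 and [0.729999]): 1 − (1 − 0.755784)(1 − 0.729999) = 0.9341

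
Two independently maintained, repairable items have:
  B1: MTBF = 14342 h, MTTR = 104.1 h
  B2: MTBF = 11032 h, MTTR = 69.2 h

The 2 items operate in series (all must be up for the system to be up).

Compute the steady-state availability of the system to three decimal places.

A(B1) = MTBF/(MTBF+MTTR) = 14342/(14342+104.1) = 0.992794
A(B2) = MTBF/(MTBF+MTTR) = 11032/(11032+69.2) = 0.993766
Series availability: 0.992794 × 0.993766 = 0.987

0.987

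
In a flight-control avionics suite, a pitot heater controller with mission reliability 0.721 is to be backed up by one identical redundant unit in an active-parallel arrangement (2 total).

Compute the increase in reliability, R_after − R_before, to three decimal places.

R_before = 0.721
R_after = 1 − (1 − 0.721)^2 = 0.922
ΔR = 0.922 − 0.721 = 0.201

0.201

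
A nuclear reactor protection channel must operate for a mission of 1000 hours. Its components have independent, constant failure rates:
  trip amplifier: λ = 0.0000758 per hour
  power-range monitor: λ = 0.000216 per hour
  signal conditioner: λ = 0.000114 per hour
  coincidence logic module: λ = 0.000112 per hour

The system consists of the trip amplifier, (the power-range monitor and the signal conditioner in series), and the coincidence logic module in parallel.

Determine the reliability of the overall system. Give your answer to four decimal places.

R(trip amplifier) = exp(−0.0000758 × 1000) = 0.927002
R(power-range monitor) = exp(−0.000216 × 1000) = 0.805735
R(signal conditioner) = exp(−0.000114 × 1000) = 0.892258
R(coincidence logic module) = exp(−0.000112 × 1000) = 0.894044
Series (power-range monitor and signal conditioner): 0.805735 × 0.892258 = 0.718923
Parallel (trip amplifier, [0.718923], and coincidence logic module): 1 − (1 − 0.927002)(1 − 0.718923)(1 − 0.894044) = 0.9978

0.9978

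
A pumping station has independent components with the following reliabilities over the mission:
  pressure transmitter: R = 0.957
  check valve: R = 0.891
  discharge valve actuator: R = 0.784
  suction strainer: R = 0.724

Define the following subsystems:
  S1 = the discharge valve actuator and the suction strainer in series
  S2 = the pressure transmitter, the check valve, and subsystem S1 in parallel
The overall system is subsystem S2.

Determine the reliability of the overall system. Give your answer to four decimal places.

0.9980

Series (discharge valve actuator and suction strainer): 0.784000 × 0.724000 = 0.567616
Parallel (pressure transmitter, check valve, and [0.567616]): 1 − (1 − 0.957000)(1 − 0.891000)(1 − 0.567616) = 0.9980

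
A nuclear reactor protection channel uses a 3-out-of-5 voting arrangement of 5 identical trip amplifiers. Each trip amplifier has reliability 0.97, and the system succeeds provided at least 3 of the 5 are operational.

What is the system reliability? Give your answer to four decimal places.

0.9997

R = Σ_{i=3}^{5} C(5,i) p^i (1−p)^{5−i} with p = 0.97
C(5,3)·0.97^3·0.03^2 = 0.008214
C(5,4)·0.97^4·0.03^1 = 0.132794
C(5,5)·0.97^5·0.03^0 = 0.858734
Sum = 0.9997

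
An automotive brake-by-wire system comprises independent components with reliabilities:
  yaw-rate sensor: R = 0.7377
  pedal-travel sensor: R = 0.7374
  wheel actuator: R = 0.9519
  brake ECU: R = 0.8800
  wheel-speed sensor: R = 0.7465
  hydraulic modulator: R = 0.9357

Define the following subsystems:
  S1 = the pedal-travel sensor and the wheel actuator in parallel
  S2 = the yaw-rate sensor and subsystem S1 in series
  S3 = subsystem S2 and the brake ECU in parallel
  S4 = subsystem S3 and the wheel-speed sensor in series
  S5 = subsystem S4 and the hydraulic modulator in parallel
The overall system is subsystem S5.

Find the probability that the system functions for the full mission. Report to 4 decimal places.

0.9821

Parallel (pedal-travel sensor and wheel actuator): 1 − (1 − 0.737400)(1 − 0.951900) = 0.987369
Series (yaw-rate sensor and [0.987369]): 0.737700 × 0.987369 = 0.728382
Parallel ([0.728382] and brake ECU): 1 − (1 − 0.728382)(1 − 0.880000) = 0.967406
Series ([0.967406] and wheel-speed sensor): 0.967406 × 0.746500 = 0.722169
Parallel ([0.722169] and hydraulic modulator): 1 − (1 − 0.722169)(1 − 0.935700) = 0.9821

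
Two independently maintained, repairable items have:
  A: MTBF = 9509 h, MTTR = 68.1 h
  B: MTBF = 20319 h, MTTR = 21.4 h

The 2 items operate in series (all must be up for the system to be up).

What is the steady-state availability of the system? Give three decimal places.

A(A) = MTBF/(MTBF+MTTR) = 9509/(9509+68.1) = 0.992889
A(B) = MTBF/(MTBF+MTTR) = 20319/(20319+21.4) = 0.998948
Series availability: 0.992889 × 0.998948 = 0.992

0.992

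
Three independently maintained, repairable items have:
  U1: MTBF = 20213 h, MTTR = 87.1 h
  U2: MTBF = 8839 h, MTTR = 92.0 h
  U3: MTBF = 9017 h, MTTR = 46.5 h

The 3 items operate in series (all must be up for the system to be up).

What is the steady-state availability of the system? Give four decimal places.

0.9804

A(U1) = MTBF/(MTBF+MTTR) = 20213/(20213+87.1) = 0.995709
A(U2) = MTBF/(MTBF+MTTR) = 8839/(8839+92.0) = 0.989699
A(U3) = MTBF/(MTBF+MTTR) = 9017/(9017+46.5) = 0.994870
Series availability: 0.995709 × 0.989699 × 0.994870 = 0.9804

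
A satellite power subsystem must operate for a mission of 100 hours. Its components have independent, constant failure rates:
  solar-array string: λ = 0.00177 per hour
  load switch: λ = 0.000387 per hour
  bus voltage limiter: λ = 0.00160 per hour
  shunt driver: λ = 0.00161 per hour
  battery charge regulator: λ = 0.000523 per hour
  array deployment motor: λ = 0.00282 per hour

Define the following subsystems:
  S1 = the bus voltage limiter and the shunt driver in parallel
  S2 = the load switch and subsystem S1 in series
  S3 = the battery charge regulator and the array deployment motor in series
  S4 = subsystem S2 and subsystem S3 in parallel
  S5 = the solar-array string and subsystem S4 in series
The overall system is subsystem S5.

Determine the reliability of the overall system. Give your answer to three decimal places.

R(solar-array string) = exp(−0.00177 × 100) = 0.83778
R(load switch) = exp(−0.000387 × 100) = 0.96204
R(bus voltage limiter) = exp(−0.00160 × 100) = 0.85214
R(shunt driver) = exp(−0.00161 × 100) = 0.85129
R(battery charge regulator) = exp(−0.000523 × 100) = 0.94904
R(array deployment motor) = exp(−0.00282 × 100) = 0.75427
Parallel (bus voltage limiter and shunt driver): 1 − (1 − 0.85214)(1 − 0.85129) = 0.97801
Series (load switch and [0.97801]): 0.96204 × 0.97801 = 0.94088
Series (battery charge regulator and array deployment motor): 0.94904 × 0.75427 = 0.71583
Parallel ([0.94088] and [0.71583]): 1 − (1 − 0.94088)(1 − 0.71583) = 0.98320
Series (solar-array string and [0.98320]): 0.83778 × 0.98320 = 0.824

0.824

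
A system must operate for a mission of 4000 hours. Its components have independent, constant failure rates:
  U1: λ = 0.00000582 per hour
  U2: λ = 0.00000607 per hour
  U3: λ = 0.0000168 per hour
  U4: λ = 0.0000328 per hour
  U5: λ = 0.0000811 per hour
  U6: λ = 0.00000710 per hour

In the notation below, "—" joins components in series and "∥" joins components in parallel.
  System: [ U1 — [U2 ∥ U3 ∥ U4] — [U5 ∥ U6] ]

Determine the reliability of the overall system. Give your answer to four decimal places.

0.9692

R(U1) = exp(−0.00000582 × 4000) = 0.976989
R(U2) = exp(−0.00000607 × 4000) = 0.976012
R(U3) = exp(−0.0000168 × 4000) = 0.935008
R(U4) = exp(−0.0000328 × 4000) = 0.877042
R(U5) = exp(−0.0000811 × 4000) = 0.722961
R(U6) = exp(−0.00000710 × 4000) = 0.971999
Parallel (U2, U3, and U4): 1 − (1 − 0.976012)(1 − 0.935008)(1 − 0.877042) = 0.999808
Parallel (U5 and U6): 1 − (1 − 0.722961)(1 − 0.971999) = 0.992243
Series (U1, [0.999808], and [0.992243]): 0.976989 × 0.999808 × 0.992243 = 0.9692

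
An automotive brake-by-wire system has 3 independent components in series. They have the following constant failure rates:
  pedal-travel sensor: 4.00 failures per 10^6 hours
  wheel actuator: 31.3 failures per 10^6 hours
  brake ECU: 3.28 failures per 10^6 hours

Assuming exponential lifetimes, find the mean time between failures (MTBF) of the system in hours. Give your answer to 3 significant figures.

25900

Series of exponential components: λ_sys = Σ λ_i
λ_sys = 0.00000400 + 0.0000313 + 0.00000328 = 3.8580e-05 /h
MTBF = 1 / λ_sys = 25900 h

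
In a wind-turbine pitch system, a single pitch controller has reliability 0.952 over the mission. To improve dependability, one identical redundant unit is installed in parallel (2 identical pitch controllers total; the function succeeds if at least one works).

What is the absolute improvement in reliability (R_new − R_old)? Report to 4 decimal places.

R_before = 0.952
R_after = 1 − (1 − 0.952)^2 = 0.9977
ΔR = 0.9977 − 0.952 = 0.0457

0.0457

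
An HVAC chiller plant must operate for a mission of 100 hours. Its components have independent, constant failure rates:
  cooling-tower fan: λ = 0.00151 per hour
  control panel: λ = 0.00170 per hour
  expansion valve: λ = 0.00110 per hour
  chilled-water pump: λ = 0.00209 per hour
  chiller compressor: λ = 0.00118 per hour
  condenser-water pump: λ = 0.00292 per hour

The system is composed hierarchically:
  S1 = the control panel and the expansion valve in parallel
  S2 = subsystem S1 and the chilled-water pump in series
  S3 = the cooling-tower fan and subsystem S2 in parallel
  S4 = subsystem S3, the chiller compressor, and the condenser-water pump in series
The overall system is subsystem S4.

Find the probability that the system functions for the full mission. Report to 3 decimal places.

0.645

R(cooling-tower fan) = exp(−0.00151 × 100) = 0.85985
R(control panel) = exp(−0.00170 × 100) = 0.84366
R(expansion valve) = exp(−0.00110 × 100) = 0.89583
R(chilled-water pump) = exp(−0.00209 × 100) = 0.81140
R(chiller compressor) = exp(−0.00118 × 100) = 0.88870
R(condenser-water pump) = exp(−0.00292 × 100) = 0.74677
Parallel (control panel and expansion valve): 1 − (1 − 0.84366)(1 − 0.89583) = 0.98371
Series ([0.98371] and chilled-water pump): 0.98371 × 0.81140 = 0.79818
Parallel (cooling-tower fan and [0.79818]): 1 − (1 − 0.85985)(1 − 0.79818) = 0.97171
Series ([0.97171], chiller compressor, and condenser-water pump): 0.97171 × 0.88870 × 0.74677 = 0.645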